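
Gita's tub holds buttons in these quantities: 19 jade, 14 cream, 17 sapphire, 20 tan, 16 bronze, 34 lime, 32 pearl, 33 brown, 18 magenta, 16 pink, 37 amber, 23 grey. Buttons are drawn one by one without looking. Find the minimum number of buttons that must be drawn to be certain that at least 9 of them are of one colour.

An adversary could hand out at most 8 buttons per colour: 8 + 8 + 8 + 8 + 8 + 8 + 8 + 8 + 8 + 8 + 8 + 8 = 96 buttons and still no colour has 9.
One more button lands in a colour already at 8, so 97 draws are enough and 96 are not.

97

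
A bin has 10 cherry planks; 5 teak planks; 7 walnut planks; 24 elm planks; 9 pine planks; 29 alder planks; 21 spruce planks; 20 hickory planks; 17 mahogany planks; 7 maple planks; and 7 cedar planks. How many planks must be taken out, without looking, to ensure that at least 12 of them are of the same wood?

101

By the pigeonhole principle, put each drawn plank into a box by wood. The largest draw with every box below 12 takes min(count, 11) from each wood; woods with fewer than 11 contribute all they have.
Σ min(cᵢ, 11) = 10 + 5 + 7 + 11 + 9 + 11 + 11 + 11 + 11 + 7 + 7 = 100.
Draw number 100 + 1 = 101 must push one box to 12.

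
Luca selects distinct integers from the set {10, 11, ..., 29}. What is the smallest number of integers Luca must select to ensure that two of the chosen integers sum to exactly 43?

13

Two chosen integers sum to 43 exactly when both halves of some pair {x, 43−x} with 14 ≤ x ≤ 43−x ≤ 29 are chosen — 8 such pairs.
The remaining 4 elements (those with no distinct partner in range) can never complete a 43-sum, so the worst case takes all of them and one from each pair: 4 + 8 = 12.
The 13th integer has to be the second member of some pair, so 12 + 1 = 13.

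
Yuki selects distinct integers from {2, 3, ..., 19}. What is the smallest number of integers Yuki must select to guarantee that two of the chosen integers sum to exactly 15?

13

Two chosen integers sum to 15 exactly when both halves of some pair {x, 15−x} with 2 ≤ x ≤ 15−x ≤ 13 are chosen — 6 such pairs.
The remaining 6 elements (those with no distinct partner in range) can never complete a 15-sum, so the worst case takes all of them and one from each pair: 6 + 6 = 12.
The 13th integer has to be the second member of some pair, so 12 + 1 = 13.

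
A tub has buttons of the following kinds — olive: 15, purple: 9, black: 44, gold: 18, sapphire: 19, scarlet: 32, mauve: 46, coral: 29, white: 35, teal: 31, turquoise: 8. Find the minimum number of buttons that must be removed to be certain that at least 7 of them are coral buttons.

264

In the worst case for collecting coral buttons, every non-coral button comes out first.
There are 15 + 9 + 44 + 18 + 19 + 32 + 46 + 35 + 31 + 8 = 257 non-coral buttons altogether.
After those, each further button must be coral, so 257 + 7 = 264 draws guarantee 7 coral buttons.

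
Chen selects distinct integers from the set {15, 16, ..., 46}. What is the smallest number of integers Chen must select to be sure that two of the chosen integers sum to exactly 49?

23

Group the elements by complementary pair {x, 49−x}: {15,34}, {16,33}, {17,32}, …, giving 10 two-element pairs and 12 integers whose partner 49−x falls outside [15,46].
Treating each of those 22 groups as a pigeonhole, one can pick one integer per group — 22 integers — with no two summing to 49.
The 23rd integer lands in an occupied pair, forcing a sum of 49.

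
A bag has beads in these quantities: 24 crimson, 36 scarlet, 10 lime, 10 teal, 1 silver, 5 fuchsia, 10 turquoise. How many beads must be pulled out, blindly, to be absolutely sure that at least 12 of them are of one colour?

59

Pigeonhole: put each drawn bead into a box by colour. The largest draw with every box below 12 takes min(count, 11) from each colour; colours with fewer than 11 contribute all they have.
Σ min(cᵢ, 11) = 11 + 11 + 10 + 10 + 1 + 5 + 10 = 58.
Draw number 58 + 1 = 59 must push one box to 12.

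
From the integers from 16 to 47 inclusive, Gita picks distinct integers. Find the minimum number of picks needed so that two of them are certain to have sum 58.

Group the elements by complementary pair {x, 58−x}: {16,42}, {17,41}, {18,40}, …, giving 13 two-element pairs; the single value 29 (it cannot pair with itself since the integers are distinct); and 5 integers whose partner 58−x falls outside [16,47].
By pigeonhole, treating each of those 19 groups as a pigeonhole, one can pick one integer per group — 19 integers — with no two summing to 58.
The 20th integer lands in an occupied pair, forcing a sum of 58.

20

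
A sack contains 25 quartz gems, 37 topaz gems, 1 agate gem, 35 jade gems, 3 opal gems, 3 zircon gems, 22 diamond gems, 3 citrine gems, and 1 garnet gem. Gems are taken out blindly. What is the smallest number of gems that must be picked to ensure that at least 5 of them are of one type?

28

Pigeonhole: put each drawn gem into a box by type. The largest draw with every box below 5 takes min(count, 4) from each type; types with fewer than 4 contribute all they have.
Σ min(cᵢ, 4) = 4 + 4 + 1 + 4 + 3 + 3 + 4 + 3 + 1 = 27.
Draw number 27 + 1 = 28 must push one box to 5.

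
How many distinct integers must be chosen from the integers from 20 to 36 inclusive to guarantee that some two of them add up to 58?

11

Group the elements by complementary pair {x, 58−x}: {22,36}, {23,35}, {24,34}, …, giving 7 two-element pairs, the single value 29 (it cannot pair with itself since the integers are distinct), and 2 integers whose partner 58−x falls outside [20,36].
Pigeonhole: treating each of those 10 groups as a pigeonhole, one can pick one integer per group — 10 integers — with no two summing to 58.
The 11th integer lands in an occupied pair, forcing a sum of 58.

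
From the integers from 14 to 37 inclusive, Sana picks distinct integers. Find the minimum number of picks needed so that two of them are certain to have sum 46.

16

A set avoiding the sum 46 can contain at most one of each pair {x, 46−x}, plus the 6 elements whose complement lies outside the range or equal to its own complement.
The integers 23, …, 37 (15 of them) are such a set: any two sum to at least 23+24 = 47 > 46.
By pigeonhole, any 16th integer completes one of the 9 pairs, so 16 choices force a sum of 46.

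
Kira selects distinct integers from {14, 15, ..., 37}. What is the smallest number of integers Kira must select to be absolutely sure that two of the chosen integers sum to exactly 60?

A set avoiding the sum 60 can contain at most one of each pair {x, 60−x}, plus the 10 elements whose complement lies outside the range or equal to its own complement.
The integers 14, …, 30 (17 of them) are such a set: any two sum to at least 14+15 = 29 and at most 29+30 = 59 < 60.
By the pigeonhole principle, any 18th integer completes one of the 7 pairs, so 18 choices force a sum of 60.

18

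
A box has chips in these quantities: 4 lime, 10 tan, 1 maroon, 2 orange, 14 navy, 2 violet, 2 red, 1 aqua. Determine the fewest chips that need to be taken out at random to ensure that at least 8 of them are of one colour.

27

By pigeonhole, put each drawn chip into a box by colour. The largest draw with every box below 8 takes min(count, 7) from each colour; colours with fewer than 7 contribute all they have.
Σ min(cᵢ, 7) = 4 + 7 + 1 + 2 + 7 + 2 + 2 + 1 = 26.
Draw number 26 + 1 = 27 must push one box to 8.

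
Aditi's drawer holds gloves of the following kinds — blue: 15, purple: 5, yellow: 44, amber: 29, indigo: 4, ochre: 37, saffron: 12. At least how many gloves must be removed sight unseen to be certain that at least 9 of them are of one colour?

An adversary could hand out at most 8 gloves per colour (purple, indigo run out sooner): 8 + 5 + 8 + 8 + 4 + 8 + 8 = 49 gloves and still no colour has 9.
One more glove lands in a colour already at 8, so 50 draws are enough and 49 are not.

50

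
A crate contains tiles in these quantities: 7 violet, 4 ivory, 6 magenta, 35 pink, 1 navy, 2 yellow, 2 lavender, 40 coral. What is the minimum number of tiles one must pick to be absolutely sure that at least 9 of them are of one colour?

An adversary could hand out at most 8 tiles per colour (6 colours run out sooner): 7 + 4 + 6 + 8 + 1 + 2 + 2 + 8 = 38 tiles and still no colour has 9.
One more tile lands in a colour already at 8, so 39 draws are enough and 38 are not.

39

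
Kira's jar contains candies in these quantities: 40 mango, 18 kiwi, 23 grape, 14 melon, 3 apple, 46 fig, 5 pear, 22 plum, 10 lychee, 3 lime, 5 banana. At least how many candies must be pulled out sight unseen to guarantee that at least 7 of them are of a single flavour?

59

The 11 flavours are the holes; the candies drawn are the pigeons.
To avoid 7 of any one flavour, the worst case takes at most 6 of each flavour, or every candy of a flavour that has fewer than 6.
That gives 6 + 6 + 6 + 6 + 3 + 6 + 5 + 6 + 6 + 3 + 5 = 58 candies with no flavour reaching 7.
The next candy forces some flavour to 7, so 58 + 1 = 59.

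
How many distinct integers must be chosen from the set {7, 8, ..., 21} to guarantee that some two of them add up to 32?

11

Group the elements by complementary pair {x, 32−x}: {11,21}, {12,20}, {13,19}, …, giving 5 two-element pairs, the single value 16 (it cannot pair with itself since the integers are distinct), and 4 integers whose partner 32−x falls outside [7,21].
Treating each of those 10 groups as a pigeonhole, one can pick one integer per group — 10 integers — with no two summing to 32.
The 11th integer lands in an occupied pair, forcing a sum of 32.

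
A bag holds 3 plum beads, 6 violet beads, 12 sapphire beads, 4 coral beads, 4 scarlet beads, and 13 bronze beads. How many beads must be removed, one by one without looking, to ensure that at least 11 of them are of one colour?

Put each drawn bead into a box by colour. The largest draw with every box below 11 takes min(count, 10) from each colour; colours with fewer than 10 contribute all they have.
Σ min(cᵢ, 10) = 3 + 6 + 10 + 4 + 4 + 10 = 37.
Draw number 37 + 1 = 38 must push one box to 11.

38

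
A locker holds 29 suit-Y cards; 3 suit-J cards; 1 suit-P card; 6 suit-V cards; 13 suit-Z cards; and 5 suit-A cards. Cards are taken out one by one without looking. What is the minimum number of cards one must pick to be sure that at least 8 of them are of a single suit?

By the pigeonhole principle, put each drawn card into a box by suit. The largest draw with every box below 8 takes min(count, 7) from each suit; suits with fewer than 7 contribute all they have.
Σ min(cᵢ, 7) = 7 + 3 + 1 + 6 + 7 + 5 = 29.
Draw number 29 + 1 = 30 must push one box to 8.

30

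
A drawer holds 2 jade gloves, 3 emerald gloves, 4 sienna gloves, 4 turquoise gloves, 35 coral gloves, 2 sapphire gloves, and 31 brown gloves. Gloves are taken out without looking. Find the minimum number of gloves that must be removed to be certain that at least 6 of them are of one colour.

By pigeonhole, the 7 colours are the holes; the gloves drawn are the pigeons.
To avoid 6 of any one colour, the worst case takes at most 5 of each colour, or every glove of a colour that has fewer than 5.
That gives 2 + 3 + 4 + 4 + 5 + 2 + 5 = 25 gloves with no colour reaching 6.
The next glove forces some colour to 6, so 25 + 1 = 26.

26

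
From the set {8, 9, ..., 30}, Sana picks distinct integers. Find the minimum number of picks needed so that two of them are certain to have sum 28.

A set avoiding the sum 28 can contain at most one of each pair {x, 28−x}, plus the 11 elements whose complement lies outside the range or equal to its own complement.
The integers 14, …, 30 (17 of them) are such a set: any two sum to at least 14+15 = 29 > 28.
By the pigeonhole principle, any 18th integer completes one of the 6 pairs, so 18 choices force a sum of 28.

18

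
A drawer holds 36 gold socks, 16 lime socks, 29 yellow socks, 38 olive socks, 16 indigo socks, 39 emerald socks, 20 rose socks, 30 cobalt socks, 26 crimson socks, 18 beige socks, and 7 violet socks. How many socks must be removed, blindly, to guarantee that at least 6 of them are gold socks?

245

In the worst case for collecting gold socks, every non-gold sock comes out first.
There are 16 + 29 + 38 + 16 + 39 + 20 + 30 + 26 + 18 + 7 = 239 non-gold socks altogether.
After those, each further sock must be gold, so 239 + 6 = 245 draws guarantee 6 gold socks.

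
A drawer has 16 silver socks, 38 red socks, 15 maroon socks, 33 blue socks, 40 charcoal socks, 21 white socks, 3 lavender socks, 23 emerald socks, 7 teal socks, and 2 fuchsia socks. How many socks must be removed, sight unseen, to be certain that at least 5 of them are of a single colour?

38

By pigeonhole, the 10 colours are the holes; the socks drawn are the pigeons.
To avoid 5 of any one colour, the worst case takes at most 4 of each colour, or every sock of a colour that has fewer than 4.
That gives 4 + 4 + 4 + 4 + 4 + 4 + 3 + 4 + 4 + 2 = 37 socks with no colour reaching 5.
The next sock forces some colour to 5, so 37 + 1 = 38.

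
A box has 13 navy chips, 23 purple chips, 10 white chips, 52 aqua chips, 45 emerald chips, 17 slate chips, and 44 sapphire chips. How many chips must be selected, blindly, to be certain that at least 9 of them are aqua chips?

161

In the worst case for collecting aqua chips, every non-aqua chip comes out first.
There are 13 + 23 + 10 + 45 + 17 + 44 = 152 non-aqua chips altogether.
After those, each further chip must be aqua, so 152 + 9 = 161 draws guarantee 9 aqua chips.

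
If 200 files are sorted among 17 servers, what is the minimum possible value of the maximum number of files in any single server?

12

The 17 servers are the holes and the 200 files are the pigeons.
If every server held at most 11 files, the total would be at most 17 × 11 = 187, which is less than 200.
So some server holds at least ⌈200/17⌉ = 12 files.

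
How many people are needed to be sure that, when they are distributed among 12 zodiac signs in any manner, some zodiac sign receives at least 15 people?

169

With 168 people one could put exactly 14 in each of the 12 zodiac signs, and no zodiac sign would reach 15.
Pigeonhole: one more person must land in a zodiac sign that already has 14, giving it 15.
So 12 × 14 + 1 = 169 people are required.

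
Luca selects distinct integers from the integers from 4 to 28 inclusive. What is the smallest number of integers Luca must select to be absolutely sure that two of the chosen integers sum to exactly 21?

Group the elements by complementary pair {x, 21−x}: {4,17}, {5,16}, {6,15}, …, giving 7 two-element pairs and 11 integers whose partner 21−x falls outside [4,28].
Treating each of those 18 groups as a pigeonhole, one can pick one integer per group — 18 integers — with no two summing to 21.
The 19th integer lands in an occupied pair, forcing a sum of 21.

19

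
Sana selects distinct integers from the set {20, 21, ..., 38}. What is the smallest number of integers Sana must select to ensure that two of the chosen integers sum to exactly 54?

13

Two chosen integers sum to 54 exactly when both halves of some pair {x, 54−x} with 20 ≤ x ≤ 54−x ≤ 34 are chosen — 7 such pairs.
The remaining 5 elements (those with no distinct partner in range) can never complete a 54-sum, so the worst case takes all of them and one from each pair: 5 + 7 = 12.
By pigeonhole, the 13th integer has to be the second member of some pair, so 12 + 1 = 13.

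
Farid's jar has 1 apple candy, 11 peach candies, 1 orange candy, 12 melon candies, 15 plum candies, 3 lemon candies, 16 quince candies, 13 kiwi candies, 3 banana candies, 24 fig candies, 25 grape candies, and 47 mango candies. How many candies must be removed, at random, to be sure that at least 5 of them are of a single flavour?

By the pigeonhole principle, put each drawn candy into a box by flavour. The largest draw with every box below 5 takes min(count, 4) from each flavour; flavours with fewer than 4 contribute all they have.
Σ min(cᵢ, 4) = 1 + 4 + 1 + 4 + 4 + 3 + 4 + 4 + 3 + 4 + 4 + 4 = 40.
Draw number 40 + 1 = 41 must push one box to 5.

41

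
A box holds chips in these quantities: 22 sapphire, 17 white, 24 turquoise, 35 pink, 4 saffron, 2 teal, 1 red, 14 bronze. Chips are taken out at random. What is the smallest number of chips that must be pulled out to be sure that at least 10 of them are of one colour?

53

An adversary could hand out at most 9 chips per colour (saffron, teal, red run out sooner): 9 + 9 + 9 + 9 + 4 + 2 + 1 + 9 = 52 chips and still no colour has 10.
One more chip lands in a colour already at 9, so 53 draws are enough and 52 are not.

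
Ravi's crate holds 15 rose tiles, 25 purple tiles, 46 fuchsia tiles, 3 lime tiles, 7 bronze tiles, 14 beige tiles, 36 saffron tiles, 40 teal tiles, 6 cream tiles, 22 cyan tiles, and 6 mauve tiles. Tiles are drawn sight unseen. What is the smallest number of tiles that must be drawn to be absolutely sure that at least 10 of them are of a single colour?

Put each drawn tile into a box by colour. The largest draw with every box below 10 takes min(count, 9) from each colour; colours with fewer than 9 contribute all they have.
Σ min(cᵢ, 9) = 9 + 9 + 9 + 3 + 7 + 9 + 9 + 9 + 6 + 9 + 6 = 85.
Draw number 85 + 1 = 86 must push one box to 10.

86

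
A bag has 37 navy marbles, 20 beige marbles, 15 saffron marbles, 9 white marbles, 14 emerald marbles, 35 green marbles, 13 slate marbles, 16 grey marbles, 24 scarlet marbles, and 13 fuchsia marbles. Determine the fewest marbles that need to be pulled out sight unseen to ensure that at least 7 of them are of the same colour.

The 10 colours are the holes; the marbles drawn are the pigeons.
To avoid 7 of any one colour, the worst case takes at most 6 of each colour.
That gives 6 + 6 + 6 + 6 + 6 + 6 + 6 + 6 + 6 + 6 = 60 marbles with no colour reaching 7.
The next marble forces some colour to 7, so 60 + 1 = 61.

61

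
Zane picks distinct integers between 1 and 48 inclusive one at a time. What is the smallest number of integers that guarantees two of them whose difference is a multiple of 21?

22

Integers whose pairwise differences are multiples of 21 are exactly those sharing a remainder mod 21. The 21 residue classes mod 21 are the pigeonholes.
With 21 integers one could put 1 in each residue class and have no class reach 2.
The 22nd integer pushes some class to 2, so 21·1 + 1 = 22.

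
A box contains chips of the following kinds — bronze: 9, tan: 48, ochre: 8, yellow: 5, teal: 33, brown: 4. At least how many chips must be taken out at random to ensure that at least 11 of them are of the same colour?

Put each drawn chip into a box by colour. The largest draw with every box below 11 takes min(count, 10) from each colour; colours with fewer than 10 contribute all they have.
Σ min(cᵢ, 10) = 9 + 10 + 8 + 5 + 10 + 4 = 46.
Draw number 46 + 1 = 47 must push one box to 11.

47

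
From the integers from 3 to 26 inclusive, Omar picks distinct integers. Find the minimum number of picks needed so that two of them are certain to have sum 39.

18

Group the elements by complementary pair {x, 39−x}: {13,26}, {14,25}, {15,24}, …, giving 7 two-element pairs and 10 integers whose partner 39−x falls outside [3,26].
Treating each of those 17 groups as a pigeonhole, one can pick one integer per group — 17 integers — with no two summing to 39.
The 18th integer lands in an occupied pair, forcing a sum of 39.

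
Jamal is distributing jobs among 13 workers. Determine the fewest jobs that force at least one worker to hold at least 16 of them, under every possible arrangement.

196

With 195 jobs one could put exactly 15 in each of the 13 workers, and no worker would reach 16.
By the pigeonhole principle, one more job must land in a worker that already has 15, giving it 16.
So 13 × 15 + 1 = 196 jobs are required.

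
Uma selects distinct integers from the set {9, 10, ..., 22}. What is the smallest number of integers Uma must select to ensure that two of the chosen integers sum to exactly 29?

9

Group the elements by complementary pair {x, 29−x}: {9,20}, {10,19}, {11,18}, …, giving 6 two-element pairs and 2 integers whose partner 29−x falls outside [9,22].
Treating each of those 8 groups as a pigeonhole, one can pick one integer per group — 8 integers — with no two summing to 29.
The 9th integer lands in an occupied pair, forcing a sum of 29.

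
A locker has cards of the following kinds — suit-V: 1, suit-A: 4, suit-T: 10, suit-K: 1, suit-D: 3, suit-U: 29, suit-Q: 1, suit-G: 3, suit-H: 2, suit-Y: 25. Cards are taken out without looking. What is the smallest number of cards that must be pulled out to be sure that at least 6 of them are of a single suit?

An adversary could hand out at most 5 cards per suit (7 suits run out sooner): 1 + 4 + 5 + 1 + 3 + 5 + 1 + 3 + 2 + 5 = 30 cards and still no suit has 6.
Pigeonhole: one more card lands in a suit already at 5, so 31 draws are enough and 30 are not.

31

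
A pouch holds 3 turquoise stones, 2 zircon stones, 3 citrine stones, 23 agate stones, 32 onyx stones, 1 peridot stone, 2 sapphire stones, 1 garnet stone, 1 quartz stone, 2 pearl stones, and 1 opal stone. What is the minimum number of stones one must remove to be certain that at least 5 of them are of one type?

25

An adversary could hand out at most 4 stones per type (9 types run out sooner): 3 + 2 + 3 + 4 + 4 + 1 + 2 + 1 + 1 + 2 + 1 = 24 stones and still no type has 5.
By the pigeonhole principle, one more stone lands in a type already at 4, so 25 draws are enough and 24 are not.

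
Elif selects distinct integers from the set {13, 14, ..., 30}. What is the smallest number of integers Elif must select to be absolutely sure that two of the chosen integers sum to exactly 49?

A set avoiding the sum 49 can contain at most one of each pair {x, 49−x}, plus the 6 elements whose complement lies outside the range.
The integers 13, …, 24 (12 of them) are such a set: any two sum to at least 13+14 = 27 and at most 23+24 = 47 < 49.
Any 13th integer completes one of the 6 pairs, so 13 choices force a sum of 49.

13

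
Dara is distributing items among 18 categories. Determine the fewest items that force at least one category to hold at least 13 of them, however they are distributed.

217

With 216 items one could put exactly 12 in each of the 18 categories, and no category would reach 13.
By the pigeonhole principle, one more item must land in a category that already has 12, giving it 13.
So 18 × 12 + 1 = 217 items are required.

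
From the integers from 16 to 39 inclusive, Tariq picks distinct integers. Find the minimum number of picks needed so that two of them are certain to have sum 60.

Two chosen integers sum to 60 exactly when both halves of some pair {x, 60−x} with 21 ≤ x ≤ 60−x ≤ 39 are chosen — 9 such pairs.
The remaining 6 elements (those with no distinct partner in range) can never complete a 60-sum, so the worst case takes all of them and one from each pair: 6 + 9 = 15.
Pigeonhole: the 16th integer has to be the second member of some pair, so 15 + 1 = 16.

16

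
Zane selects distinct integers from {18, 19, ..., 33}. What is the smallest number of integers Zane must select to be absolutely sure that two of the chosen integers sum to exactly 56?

Two chosen integers sum to 56 exactly when both halves of some pair {x, 56−x} with 23 ≤ x ≤ 56−x ≤ 33 are chosen — 5 such pairs.
The remaining 6 elements (those with no distinct partner in range) can never complete a 56-sum, so the worst case takes all of them and one from each pair: 6 + 5 = 11.
The 12th integer has to be the second member of some pair, so 11 + 1 = 12.

12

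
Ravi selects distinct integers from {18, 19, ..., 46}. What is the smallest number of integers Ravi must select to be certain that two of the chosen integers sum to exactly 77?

22

Two chosen integers sum to 77 exactly when both halves of some pair {x, 77−x} with 31 ≤ x ≤ 77−x ≤ 46 are chosen — 8 such pairs.
The remaining 13 elements (those with no distinct partner in range) can never complete a 77-sum, so the worst case takes all of them and one from each pair: 13 + 8 = 21.
The 22nd integer has to be the second member of some pair, so 21 + 1 = 22.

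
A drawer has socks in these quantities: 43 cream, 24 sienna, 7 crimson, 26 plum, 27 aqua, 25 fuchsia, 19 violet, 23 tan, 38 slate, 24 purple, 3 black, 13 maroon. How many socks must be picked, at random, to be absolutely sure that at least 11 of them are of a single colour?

By the pigeonhole principle, put each drawn sock into a box by colour. The largest draw with every box below 11 takes min(count, 10) from each colour; colours with fewer than 10 contribute all they have.
Σ min(cᵢ, 10) = 10 + 10 + 7 + 10 + 10 + 10 + 10 + 10 + 10 + 10 + 3 + 10 = 110.
Draw number 110 + 1 = 111 must push one box to 11.

111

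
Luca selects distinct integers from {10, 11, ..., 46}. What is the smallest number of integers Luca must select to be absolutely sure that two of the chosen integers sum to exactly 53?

21

A set avoiding the sum 53 can contain at most one of each pair {x, 53−x}, plus the 3 elements whose complement lies outside the range.
The integers 27, …, 46 (20 of them) are such a set: any two sum to at least 27+28 = 55 > 53.
By the pigeonhole principle, any 21st integer completes one of the 17 pairs, so 21 choices force a sum of 53.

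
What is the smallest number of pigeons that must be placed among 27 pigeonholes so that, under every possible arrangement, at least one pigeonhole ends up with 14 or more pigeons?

352

With 351 pigeons one could put exactly 13 in each of the 27 pigeonholes, and no pigeonhole would reach 14.
One more pigeon must land in a pigeonhole that already has 13, giving it 14.
So 27 × 13 + 1 = 352 pigeons are required.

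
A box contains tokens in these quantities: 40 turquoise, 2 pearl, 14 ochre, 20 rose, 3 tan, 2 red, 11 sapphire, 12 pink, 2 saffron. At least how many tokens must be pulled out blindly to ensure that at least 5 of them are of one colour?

30

By the pigeonhole principle, the 9 colours are the holes; the tokens drawn are the pigeons.
To avoid 5 of any one colour, the worst case takes at most 4 of each colour, or every token of a colour that has fewer than 4.
That gives 4 + 2 + 4 + 4 + 3 + 2 + 4 + 4 + 2 = 29 tokens with no colour reaching 5.
The next token forces some colour to 5, so 29 + 1 = 30.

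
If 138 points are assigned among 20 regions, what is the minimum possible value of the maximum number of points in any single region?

7

The 20 regions are the holes and the 138 points are the pigeons.
If every region held at most 6 points, the total would be at most 20 × 6 = 120, which is less than 138.
So some region holds at least ⌈138/20⌉ = 7 points.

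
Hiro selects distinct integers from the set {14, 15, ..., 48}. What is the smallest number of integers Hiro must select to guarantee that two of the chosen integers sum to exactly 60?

20

A set avoiding the sum 60 can contain at most one of each pair {x, 60−x}, plus the 3 elements whose complement lies outside the range or equal to its own complement.
The integers 30, …, 48 (19 of them) are such a set: any two sum to at least 30+31 = 61 > 60.
Pigeonhole: any 20th integer completes one of the 16 pairs, so 20 choices force a sum of 60.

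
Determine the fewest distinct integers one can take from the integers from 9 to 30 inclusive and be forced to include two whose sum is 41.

13

A set avoiding the sum 41 can contain at most one of each pair {x, 41−x}, plus the 2 elements whose complement lies outside the range.
The integers 9, …, 20 (12 of them) are such a set: any two sum to at least 9+10 = 19 and at most 19+20 = 39 < 41.
Any 13th integer completes one of the 10 pairs, so 13 choices force a sum of 41.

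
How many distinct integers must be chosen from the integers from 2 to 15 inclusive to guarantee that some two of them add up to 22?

A set avoiding the sum 22 can contain at most one of each pair {x, 22−x}, plus the 6 elements whose complement lies outside the range or equal to its own complement.
The integers 2, …, 11 (10 of them) are such a set: any two sum to at least 2+3 = 5 and at most 10+11 = 21 < 22.
Any 11th integer completes one of the 4 pairs, so 11 choices force a sum of 22.

11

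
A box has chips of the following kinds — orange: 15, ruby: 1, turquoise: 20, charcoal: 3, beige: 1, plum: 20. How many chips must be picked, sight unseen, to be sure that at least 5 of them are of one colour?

18

An adversary could hand out at most 4 chips per colour (ruby, charcoal, beige run out sooner): 4 + 1 + 4 + 3 + 1 + 4 = 17 chips and still no colour has 5.
One more chip lands in a colour already at 4, so 18 draws are enough and 17 are not.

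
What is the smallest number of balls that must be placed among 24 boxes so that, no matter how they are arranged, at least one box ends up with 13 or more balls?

With 288 balls one could put exactly 12 in each of the 24 boxes, and no box would reach 13.
One more ball must land in a box that already has 12, giving it 13.
So 24 × 12 + 1 = 289 balls are required.

289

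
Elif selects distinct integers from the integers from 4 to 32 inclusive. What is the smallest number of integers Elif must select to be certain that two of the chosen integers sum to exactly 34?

A set avoiding the sum 34 can contain at most one of each pair {x, 34−x}, plus the 3 elements whose complement lies outside the range or equal to its own complement.
The integers 17, …, 32 (16 of them) are such a set: any two sum to at least 17+18 = 35 > 34.
By the pigeonhole principle, any 17th integer completes one of the 13 pairs, so 17 choices force a sum of 34.

17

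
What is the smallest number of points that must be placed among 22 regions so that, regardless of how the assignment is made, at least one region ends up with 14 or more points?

With 286 points one could put exactly 13 in each of the 22 regions, and no region would reach 14.
By pigeonhole, one more point must land in a region that already has 13, giving it 14.
So 22 × 13 + 1 = 287 points are required.

287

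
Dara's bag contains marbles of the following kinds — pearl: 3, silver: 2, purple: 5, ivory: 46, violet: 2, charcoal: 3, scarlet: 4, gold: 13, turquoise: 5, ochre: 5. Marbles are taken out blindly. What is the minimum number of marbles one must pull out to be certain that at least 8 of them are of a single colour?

44

Put each drawn marble into a box by colour. The largest draw with every box below 8 takes min(count, 7) from each colour; colours with fewer than 7 contribute all they have.
Σ min(cᵢ, 7) = 3 + 2 + 5 + 7 + 2 + 3 + 4 + 7 + 5 + 5 = 43.
Draw number 43 + 1 = 44 must push one box to 8.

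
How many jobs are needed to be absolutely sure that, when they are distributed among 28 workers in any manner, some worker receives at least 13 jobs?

337

With 336 jobs one could put exactly 12 in each of the 28 workers, and no worker would reach 13.
Pigeonhole: one more job must land in a worker that already has 12, giving it 13.
So 28 × 12 + 1 = 337 jobs are required.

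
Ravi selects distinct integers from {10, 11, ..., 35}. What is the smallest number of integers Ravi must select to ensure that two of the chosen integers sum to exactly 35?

19

A set avoiding the sum 35 can contain at most one of each pair {x, 35−x}, plus the 10 elements whose complement lies outside the range.
The integers 18, …, 35 (18 of them) are such a set: any two sum to at least 18+19 = 37 > 35.
Any 19th integer completes one of the 8 pairs, so 19 choices force a sum of 35.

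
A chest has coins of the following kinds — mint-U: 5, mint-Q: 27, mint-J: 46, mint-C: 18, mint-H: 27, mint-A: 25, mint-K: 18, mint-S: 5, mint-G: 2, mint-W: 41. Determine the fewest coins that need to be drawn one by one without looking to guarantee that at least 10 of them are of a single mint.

76

Pigeonhole: put each drawn coin into a box by mint. The largest draw with every box below 10 takes min(count, 9) from each mint; mints with fewer than 9 contribute all they have.
Σ min(cᵢ, 9) = 5 + 9 + 9 + 9 + 9 + 9 + 9 + 5 + 2 + 9 = 75.
Draw number 75 + 1 = 76 must push one box to 10.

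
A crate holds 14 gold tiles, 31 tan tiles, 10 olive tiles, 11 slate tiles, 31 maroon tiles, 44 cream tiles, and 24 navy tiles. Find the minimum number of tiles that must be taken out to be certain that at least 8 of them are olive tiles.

In the worst case for collecting olive tiles, every non-olive tile comes out first.
There are 14 + 31 + 11 + 31 + 44 + 24 = 155 non-olive tiles altogether.
After those, each further tile must be olive, so 155 + 8 = 163 draws guarantee 8 olive tiles.

163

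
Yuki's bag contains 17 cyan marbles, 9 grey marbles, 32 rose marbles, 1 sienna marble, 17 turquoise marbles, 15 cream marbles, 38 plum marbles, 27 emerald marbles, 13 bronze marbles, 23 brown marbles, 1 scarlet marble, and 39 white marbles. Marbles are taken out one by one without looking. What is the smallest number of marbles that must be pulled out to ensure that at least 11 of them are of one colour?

By pigeonhole, put each drawn marble into a box by colour. The largest draw with every box below 11 takes min(count, 10) from each colour; colours with fewer than 10 contribute all they have.
Σ min(cᵢ, 10) = 10 + 9 + 10 + 1 + 10 + 10 + 10 + 10 + 10 + 10 + 1 + 10 = 101.
Draw number 101 + 1 = 102 must push one box to 11.

102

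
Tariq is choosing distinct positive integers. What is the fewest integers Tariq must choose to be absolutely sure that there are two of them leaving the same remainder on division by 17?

18

By pigeonhole, the 17 residue classes mod 17 are the pigeonholes.
With 17 integers one could put 1 in each residue class and have no class reach 2.
The 18th integer pushes some class to 2, so 17·1 + 1 = 18.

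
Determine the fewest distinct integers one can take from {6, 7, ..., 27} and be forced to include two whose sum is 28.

15

A set avoiding the sum 28 can contain at most one of each pair {x, 28−x}, plus the 6 elements whose complement lies outside the range or equal to its own complement.
The integers 14, …, 27 (14 of them) are such a set: any two sum to at least 14+15 = 29 > 28.
Any 15th integer completes one of the 8 pairs, so 15 choices force a sum of 28.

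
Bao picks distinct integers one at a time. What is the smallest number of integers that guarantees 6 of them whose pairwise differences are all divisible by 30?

Integers whose pairwise differences are multiples of 30 are exactly those sharing a remainder mod 30. By pigeonhole, the 30 residue classes mod 30 are the pigeonholes.
With 150 integers one could put 5 in each residue class and have no class reach 6.
The 151st integer pushes some class to 6, so 30·5 + 1 = 151.

151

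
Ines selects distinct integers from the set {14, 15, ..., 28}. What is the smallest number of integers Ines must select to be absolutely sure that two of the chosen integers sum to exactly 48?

12

Group the elements by complementary pair {x, 48−x}: {20,28}, {21,27}, {22,26}, …, giving 4 two-element pairs, the single value 24 (it cannot pair with itself since the integers are distinct), and 6 integers whose partner 48−x falls outside [14,28].
Treating each of those 11 groups as a pigeonhole, one can pick one integer per group — 11 integers — with no two summing to 48.
The 12th integer lands in an occupied pair, forcing a sum of 48.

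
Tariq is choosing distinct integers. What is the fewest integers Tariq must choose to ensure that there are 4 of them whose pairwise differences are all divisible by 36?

Integers whose pairwise differences are multiples of 36 are exactly those sharing a remainder mod 36. By pigeonhole, the 36 residue classes mod 36 are the pigeonholes.
With 108 integers one could put 3 in each residue class and have no class reach 4.
The 109th integer pushes some class to 4, so 36·3 + 1 = 109.

109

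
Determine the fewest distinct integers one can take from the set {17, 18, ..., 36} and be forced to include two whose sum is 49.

13

Group the elements by complementary pair {x, 49−x}: {17,32}, {18,31}, {19,30}, …, giving 8 two-element pairs and 4 integers whose partner 49−x falls outside [17,36].
By the pigeonhole principle, treating each of those 12 groups as a pigeonhole, one can pick one integer per group — 12 integers — with no two summing to 49.
The 13th integer lands in an occupied pair, forcing a sum of 49.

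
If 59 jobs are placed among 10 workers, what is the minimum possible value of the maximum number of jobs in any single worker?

6

Pigeonhole: the 10 workers are the holes and the 59 jobs are the pigeons.
If every worker held at most 5 jobs, the total would be at most 10 × 5 = 50, which is less than 59.
So some worker holds at least ⌈59/10⌉ = 6 jobs.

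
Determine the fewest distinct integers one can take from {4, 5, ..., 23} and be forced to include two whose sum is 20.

15

Two chosen integers sum to 20 exactly when both halves of some pair {x, 20−x} with 4 ≤ x ≤ 20−x ≤ 16 are chosen — 6 such pairs.
The remaining 8 elements (those with no distinct partner in range) can never complete a 20-sum, so the worst case takes all of them and one from each pair: 8 + 6 = 14.
By the pigeonhole principle, the 15th integer has to be the second member of some pair, so 14 + 1 = 15.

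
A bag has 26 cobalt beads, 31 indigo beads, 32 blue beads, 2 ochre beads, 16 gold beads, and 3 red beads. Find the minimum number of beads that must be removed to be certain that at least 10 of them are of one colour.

By pigeonhole, the 6 colours are the holes; the beads drawn are the pigeons.
To avoid 10 of any one colour, the worst case takes at most 9 of each colour, or every bead of a colour that has fewer than 9.
That gives 9 + 9 + 9 + 2 + 9 + 3 = 41 beads with no colour reaching 10.
The next bead forces some colour to 10, so 41 + 1 = 42.

42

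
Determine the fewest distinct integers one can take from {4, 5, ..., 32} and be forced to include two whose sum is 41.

A set avoiding the sum 41 can contain at most one of each pair {x, 41−x}, plus the 5 elements whose complement lies outside the range.
The integers 4, …, 20 (17 of them) are such a set: any two sum to at least 4+5 = 9 and at most 19+20 = 39 < 41.
Pigeonhole: any 18th integer completes one of the 12 pairs, so 18 choices force a sum of 41.

18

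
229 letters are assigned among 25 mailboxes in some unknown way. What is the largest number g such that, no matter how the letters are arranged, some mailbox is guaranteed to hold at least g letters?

10

The 25 mailboxes are the holes and the 229 letters are the pigeons.
If every mailbox held at most 9 letters, the total would be at most 25 × 9 = 225, which is less than 229.
So some mailbox holds at least ⌈229/25⌉ = 10 letters.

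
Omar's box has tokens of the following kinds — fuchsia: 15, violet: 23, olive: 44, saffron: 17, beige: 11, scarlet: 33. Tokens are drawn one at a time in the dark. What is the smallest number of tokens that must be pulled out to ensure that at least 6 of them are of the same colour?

By the pigeonhole principle, put each drawn token into a box by colour. The largest draw with every box below 6 takes min(count, 5) from each colour.
Σ min(cᵢ, 5) = 5 + 5 + 5 + 5 + 5 + 5 = 30.
Draw number 30 + 1 = 31 must push one box to 6.

31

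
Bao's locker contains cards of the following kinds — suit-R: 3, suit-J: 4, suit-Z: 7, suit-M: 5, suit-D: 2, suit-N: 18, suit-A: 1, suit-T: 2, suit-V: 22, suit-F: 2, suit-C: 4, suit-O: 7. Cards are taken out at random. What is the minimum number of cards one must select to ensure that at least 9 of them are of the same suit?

54

Pigeonhole: put each drawn card into a box by suit. The largest draw with every box below 9 takes min(count, 8) from each suit; suits with fewer than 8 contribute all they have.
Σ min(cᵢ, 8) = 3 + 4 + 7 + 5 + 2 + 8 + 1 + 2 + 8 + 2 + 4 + 7 = 53.
Draw number 53 + 1 = 54 must push one box to 9.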